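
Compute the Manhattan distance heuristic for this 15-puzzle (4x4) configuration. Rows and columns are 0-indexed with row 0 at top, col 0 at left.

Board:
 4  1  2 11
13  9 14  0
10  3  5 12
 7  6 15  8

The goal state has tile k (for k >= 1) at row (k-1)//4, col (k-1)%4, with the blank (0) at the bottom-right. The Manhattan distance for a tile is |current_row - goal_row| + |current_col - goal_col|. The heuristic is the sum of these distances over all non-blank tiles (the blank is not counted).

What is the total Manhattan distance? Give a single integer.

Tile 4: (0,0)->(0,3) = 3
Tile 1: (0,1)->(0,0) = 1
Tile 2: (0,2)->(0,1) = 1
Tile 11: (0,3)->(2,2) = 3
Tile 13: (1,0)->(3,0) = 2
Tile 9: (1,1)->(2,0) = 2
Tile 14: (1,2)->(3,1) = 3
Tile 10: (2,0)->(2,1) = 1
Tile 3: (2,1)->(0,2) = 3
Tile 5: (2,2)->(1,0) = 3
Tile 12: (2,3)->(2,3) = 0
Tile 7: (3,0)->(1,2) = 4
Tile 6: (3,1)->(1,1) = 2
Tile 15: (3,2)->(3,2) = 0
Tile 8: (3,3)->(1,3) = 2
Sum: 3 + 1 + 1 + 3 + 2 + 2 + 3 + 1 + 3 + 3 + 0 + 4 + 2 + 0 + 2 = 30

Answer: 30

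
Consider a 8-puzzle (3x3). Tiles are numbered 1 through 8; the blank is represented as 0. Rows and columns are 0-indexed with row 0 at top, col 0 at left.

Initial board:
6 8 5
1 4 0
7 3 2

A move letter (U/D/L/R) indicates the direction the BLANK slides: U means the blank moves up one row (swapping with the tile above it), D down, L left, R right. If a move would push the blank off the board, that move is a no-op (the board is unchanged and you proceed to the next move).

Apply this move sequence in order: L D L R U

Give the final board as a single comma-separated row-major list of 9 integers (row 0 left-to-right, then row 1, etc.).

After move 1 (L):
6 8 5
1 0 4
7 3 2

After move 2 (D):
6 8 5
1 3 4
7 0 2

After move 3 (L):
6 8 5
1 3 4
0 7 2

After move 4 (R):
6 8 5
1 3 4
7 0 2

After move 5 (U):
6 8 5
1 0 4
7 3 2

Answer: 6, 8, 5, 1, 0, 4, 7, 3, 2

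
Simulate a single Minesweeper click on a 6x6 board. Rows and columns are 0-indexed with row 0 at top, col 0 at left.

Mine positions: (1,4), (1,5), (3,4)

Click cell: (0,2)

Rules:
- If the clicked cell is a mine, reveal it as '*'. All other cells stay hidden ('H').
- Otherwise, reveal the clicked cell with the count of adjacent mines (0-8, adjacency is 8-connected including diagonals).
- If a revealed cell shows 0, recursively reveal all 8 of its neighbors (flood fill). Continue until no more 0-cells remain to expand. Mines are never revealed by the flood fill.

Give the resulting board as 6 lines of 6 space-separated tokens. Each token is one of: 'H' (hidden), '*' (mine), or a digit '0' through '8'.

0 0 0 1 H H
0 0 0 1 H H
0 0 0 2 H H
0 0 0 1 H H
0 0 0 1 1 1
0 0 0 0 0 0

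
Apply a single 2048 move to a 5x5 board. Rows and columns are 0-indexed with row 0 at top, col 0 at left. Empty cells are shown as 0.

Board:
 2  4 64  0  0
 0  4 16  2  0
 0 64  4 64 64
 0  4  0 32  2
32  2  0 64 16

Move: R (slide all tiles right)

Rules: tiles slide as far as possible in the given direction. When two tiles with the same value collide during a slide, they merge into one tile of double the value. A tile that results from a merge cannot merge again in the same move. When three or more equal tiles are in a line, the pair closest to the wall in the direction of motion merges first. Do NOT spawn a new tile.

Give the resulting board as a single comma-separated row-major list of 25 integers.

Slide right:
row 0: [2, 4, 64, 0, 0] -> [0, 0, 2, 4, 64]
row 1: [0, 4, 16, 2, 0] -> [0, 0, 4, 16, 2]
row 2: [0, 64, 4, 64, 64] -> [0, 0, 64, 4, 128]
row 3: [0, 4, 0, 32, 2] -> [0, 0, 4, 32, 2]
row 4: [32, 2, 0, 64, 16] -> [0, 32, 2, 64, 16]

Answer: 0, 0, 2, 4, 64, 0, 0, 4, 16, 2, 0, 0, 64, 4, 128, 0, 0, 4, 32, 2, 0, 32, 2, 64, 16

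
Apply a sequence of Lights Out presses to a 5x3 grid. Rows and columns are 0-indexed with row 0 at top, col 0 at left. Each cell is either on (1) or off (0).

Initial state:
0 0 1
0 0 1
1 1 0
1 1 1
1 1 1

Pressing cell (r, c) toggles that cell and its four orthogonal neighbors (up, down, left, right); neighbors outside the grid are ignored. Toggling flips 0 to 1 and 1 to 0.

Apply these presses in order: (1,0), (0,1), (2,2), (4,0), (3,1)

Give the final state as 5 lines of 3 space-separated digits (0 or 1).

After press 1 at (1,0):
1 0 1
1 1 1
0 1 0
1 1 1
1 1 1

After press 2 at (0,1):
0 1 0
1 0 1
0 1 0
1 1 1
1 1 1

After press 3 at (2,2):
0 1 0
1 0 0
0 0 1
1 1 0
1 1 1

After press 4 at (4,0):
0 1 0
1 0 0
0 0 1
0 1 0
0 0 1

After press 5 at (3,1):
0 1 0
1 0 0
0 1 1
1 0 1
0 1 1

Answer: 0 1 0
1 0 0
0 1 1
1 0 1
0 1 1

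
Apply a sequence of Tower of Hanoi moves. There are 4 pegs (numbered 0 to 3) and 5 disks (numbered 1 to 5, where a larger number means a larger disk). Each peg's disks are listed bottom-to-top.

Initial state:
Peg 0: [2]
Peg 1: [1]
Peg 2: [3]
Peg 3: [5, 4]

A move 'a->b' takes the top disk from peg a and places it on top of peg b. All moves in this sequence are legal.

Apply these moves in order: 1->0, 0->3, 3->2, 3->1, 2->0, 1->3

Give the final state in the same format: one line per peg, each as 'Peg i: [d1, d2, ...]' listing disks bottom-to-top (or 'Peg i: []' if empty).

Answer: Peg 0: [2, 1]
Peg 1: []
Peg 2: [3]
Peg 3: [5, 4]

Derivation:
After move 1 (1->0):
Peg 0: [2, 1]
Peg 1: []
Peg 2: [3]
Peg 3: [5, 4]

After move 2 (0->3):
Peg 0: [2]
Peg 1: []
Peg 2: [3]
Peg 3: [5, 4, 1]

After move 3 (3->2):
Peg 0: [2]
Peg 1: []
Peg 2: [3, 1]
Peg 3: [5, 4]

After move 4 (3->1):
Peg 0: [2]
Peg 1: [4]
Peg 2: [3, 1]
Peg 3: [5]

After move 5 (2->0):
Peg 0: [2, 1]
Peg 1: [4]
Peg 2: [3]
Peg 3: [5]

After move 6 (1->3):
Peg 0: [2, 1]
Peg 1: []
Peg 2: [3]
Peg 3: [5, 4]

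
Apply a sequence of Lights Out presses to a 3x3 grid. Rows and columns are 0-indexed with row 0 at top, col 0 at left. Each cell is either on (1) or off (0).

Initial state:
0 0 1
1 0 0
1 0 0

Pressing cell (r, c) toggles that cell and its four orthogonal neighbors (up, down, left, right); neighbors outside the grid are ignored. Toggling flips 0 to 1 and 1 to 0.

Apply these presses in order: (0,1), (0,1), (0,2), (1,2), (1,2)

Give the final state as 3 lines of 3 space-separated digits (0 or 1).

After press 1 at (0,1):
1 1 0
1 1 0
1 0 0

After press 2 at (0,1):
0 0 1
1 0 0
1 0 0

After press 3 at (0,2):
0 1 0
1 0 1
1 0 0

After press 4 at (1,2):
0 1 1
1 1 0
1 0 1

After press 5 at (1,2):
0 1 0
1 0 1
1 0 0

Answer: 0 1 0
1 0 1
1 0 0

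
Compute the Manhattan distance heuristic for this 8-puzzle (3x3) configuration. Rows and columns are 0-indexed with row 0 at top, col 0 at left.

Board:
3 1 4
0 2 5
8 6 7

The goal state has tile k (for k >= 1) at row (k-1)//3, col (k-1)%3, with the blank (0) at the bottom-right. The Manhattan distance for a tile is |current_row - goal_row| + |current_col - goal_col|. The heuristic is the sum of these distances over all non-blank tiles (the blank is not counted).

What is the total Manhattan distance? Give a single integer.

Answer: 13

Derivation:
Tile 3: (0,0)->(0,2) = 2
Tile 1: (0,1)->(0,0) = 1
Tile 4: (0,2)->(1,0) = 3
Tile 2: (1,1)->(0,1) = 1
Tile 5: (1,2)->(1,1) = 1
Tile 8: (2,0)->(2,1) = 1
Tile 6: (2,1)->(1,2) = 2
Tile 7: (2,2)->(2,0) = 2
Sum: 2 + 1 + 3 + 1 + 1 + 1 + 2 + 2 = 13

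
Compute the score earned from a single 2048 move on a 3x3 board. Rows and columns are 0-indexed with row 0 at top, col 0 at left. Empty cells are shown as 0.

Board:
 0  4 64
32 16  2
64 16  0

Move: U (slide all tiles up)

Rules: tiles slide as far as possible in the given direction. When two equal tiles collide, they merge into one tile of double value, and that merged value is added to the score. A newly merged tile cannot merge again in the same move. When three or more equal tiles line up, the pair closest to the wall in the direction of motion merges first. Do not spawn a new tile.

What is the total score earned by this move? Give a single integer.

Answer: 32

Derivation:
Slide up:
col 0: [0, 32, 64] -> [32, 64, 0]  score +0 (running 0)
col 1: [4, 16, 16] -> [4, 32, 0]  score +32 (running 32)
col 2: [64, 2, 0] -> [64, 2, 0]  score +0 (running 32)
Board after move:
32  4 64
64 32  2
 0  0  0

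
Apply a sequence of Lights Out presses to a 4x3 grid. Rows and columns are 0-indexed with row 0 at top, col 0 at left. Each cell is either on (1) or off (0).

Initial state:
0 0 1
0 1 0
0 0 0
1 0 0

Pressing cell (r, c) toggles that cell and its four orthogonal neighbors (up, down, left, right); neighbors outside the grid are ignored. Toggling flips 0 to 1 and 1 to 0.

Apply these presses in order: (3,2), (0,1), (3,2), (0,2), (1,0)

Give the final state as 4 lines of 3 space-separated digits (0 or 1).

Answer: 0 0 1
1 1 1
1 0 0
1 0 0

Derivation:
After press 1 at (3,2):
0 0 1
0 1 0
0 0 1
1 1 1

After press 2 at (0,1):
1 1 0
0 0 0
0 0 1
1 1 1

After press 3 at (3,2):
1 1 0
0 0 0
0 0 0
1 0 0

After press 4 at (0,2):
1 0 1
0 0 1
0 0 0
1 0 0

After press 5 at (1,0):
0 0 1
1 1 1
1 0 0
1 0 0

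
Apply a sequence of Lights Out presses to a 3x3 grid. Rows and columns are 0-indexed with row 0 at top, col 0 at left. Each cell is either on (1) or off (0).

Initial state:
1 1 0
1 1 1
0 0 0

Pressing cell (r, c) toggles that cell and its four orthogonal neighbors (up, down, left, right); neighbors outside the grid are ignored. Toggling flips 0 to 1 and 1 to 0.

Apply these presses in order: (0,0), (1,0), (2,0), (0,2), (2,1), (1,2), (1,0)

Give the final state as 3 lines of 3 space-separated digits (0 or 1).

Answer: 0 1 0
1 1 1
0 0 0

Derivation:
After press 1 at (0,0):
0 0 0
0 1 1
0 0 0

After press 2 at (1,0):
1 0 0
1 0 1
1 0 0

After press 3 at (2,0):
1 0 0
0 0 1
0 1 0

After press 4 at (0,2):
1 1 1
0 0 0
0 1 0

After press 5 at (2,1):
1 1 1
0 1 0
1 0 1

After press 6 at (1,2):
1 1 0
0 0 1
1 0 0

After press 7 at (1,0):
0 1 0
1 1 1
0 0 0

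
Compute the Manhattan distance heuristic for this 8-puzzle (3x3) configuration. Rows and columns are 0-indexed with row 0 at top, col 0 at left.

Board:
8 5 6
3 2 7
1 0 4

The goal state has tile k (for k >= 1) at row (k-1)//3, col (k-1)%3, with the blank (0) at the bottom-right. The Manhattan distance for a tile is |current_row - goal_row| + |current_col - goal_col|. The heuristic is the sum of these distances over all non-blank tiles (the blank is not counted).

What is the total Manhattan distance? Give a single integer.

Answer: 17

Derivation:
Tile 8: (0,0)->(2,1) = 3
Tile 5: (0,1)->(1,1) = 1
Tile 6: (0,2)->(1,2) = 1
Tile 3: (1,0)->(0,2) = 3
Tile 2: (1,1)->(0,1) = 1
Tile 7: (1,2)->(2,0) = 3
Tile 1: (2,0)->(0,0) = 2
Tile 4: (2,2)->(1,0) = 3
Sum: 3 + 1 + 1 + 3 + 1 + 3 + 2 + 3 = 17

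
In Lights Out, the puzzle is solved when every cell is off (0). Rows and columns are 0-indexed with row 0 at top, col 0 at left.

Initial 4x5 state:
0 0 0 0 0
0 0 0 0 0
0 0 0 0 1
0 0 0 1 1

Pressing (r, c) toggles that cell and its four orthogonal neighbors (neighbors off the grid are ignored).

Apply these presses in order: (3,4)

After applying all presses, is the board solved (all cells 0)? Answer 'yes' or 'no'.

After press 1 at (3,4):
0 0 0 0 0
0 0 0 0 0
0 0 0 0 0
0 0 0 0 0

Lights still on: 0

Answer: yes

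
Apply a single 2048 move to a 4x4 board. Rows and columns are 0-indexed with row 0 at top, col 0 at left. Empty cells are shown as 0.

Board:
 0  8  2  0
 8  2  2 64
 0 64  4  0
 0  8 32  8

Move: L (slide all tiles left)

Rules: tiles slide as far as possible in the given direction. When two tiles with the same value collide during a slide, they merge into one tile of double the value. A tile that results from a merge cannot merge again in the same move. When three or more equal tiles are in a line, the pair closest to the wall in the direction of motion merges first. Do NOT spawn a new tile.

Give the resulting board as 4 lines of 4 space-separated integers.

Answer:  8  2  0  0
 8  4 64  0
64  4  0  0
 8 32  8  0

Derivation:
Slide left:
row 0: [0, 8, 2, 0] -> [8, 2, 0, 0]
row 1: [8, 2, 2, 64] -> [8, 4, 64, 0]
row 2: [0, 64, 4, 0] -> [64, 4, 0, 0]
row 3: [0, 8, 32, 8] -> [8, 32, 8, 0]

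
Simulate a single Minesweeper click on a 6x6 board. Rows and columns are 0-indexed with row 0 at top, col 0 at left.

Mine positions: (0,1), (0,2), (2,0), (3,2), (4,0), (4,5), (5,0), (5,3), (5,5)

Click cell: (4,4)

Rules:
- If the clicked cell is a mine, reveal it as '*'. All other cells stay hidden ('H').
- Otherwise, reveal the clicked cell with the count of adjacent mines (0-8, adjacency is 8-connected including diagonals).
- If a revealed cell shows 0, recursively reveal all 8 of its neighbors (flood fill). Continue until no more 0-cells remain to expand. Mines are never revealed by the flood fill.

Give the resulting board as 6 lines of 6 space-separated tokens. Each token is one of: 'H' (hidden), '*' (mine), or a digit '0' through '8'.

H H H H H H
H H H H H H
H H H H H H
H H H H H H
H H H H 3 H
H H H H H H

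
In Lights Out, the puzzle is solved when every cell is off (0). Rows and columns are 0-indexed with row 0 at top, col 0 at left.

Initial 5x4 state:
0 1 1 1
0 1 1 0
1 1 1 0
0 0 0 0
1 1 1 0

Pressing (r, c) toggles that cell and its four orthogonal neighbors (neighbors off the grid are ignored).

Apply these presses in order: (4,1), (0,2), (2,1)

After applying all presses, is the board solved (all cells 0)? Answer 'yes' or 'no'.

Answer: yes

Derivation:
After press 1 at (4,1):
0 1 1 1
0 1 1 0
1 1 1 0
0 1 0 0
0 0 0 0

After press 2 at (0,2):
0 0 0 0
0 1 0 0
1 1 1 0
0 1 0 0
0 0 0 0

After press 3 at (2,1):
0 0 0 0
0 0 0 0
0 0 0 0
0 0 0 0
0 0 0 0

Lights still on: 0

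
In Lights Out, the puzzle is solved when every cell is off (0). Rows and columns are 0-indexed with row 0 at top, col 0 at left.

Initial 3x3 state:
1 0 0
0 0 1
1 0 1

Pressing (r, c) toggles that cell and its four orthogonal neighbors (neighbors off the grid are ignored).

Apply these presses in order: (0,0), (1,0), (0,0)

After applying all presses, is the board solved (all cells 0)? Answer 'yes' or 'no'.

After press 1 at (0,0):
0 1 0
1 0 1
1 0 1

After press 2 at (1,0):
1 1 0
0 1 1
0 0 1

After press 3 at (0,0):
0 0 0
1 1 1
0 0 1

Lights still on: 4

Answer: no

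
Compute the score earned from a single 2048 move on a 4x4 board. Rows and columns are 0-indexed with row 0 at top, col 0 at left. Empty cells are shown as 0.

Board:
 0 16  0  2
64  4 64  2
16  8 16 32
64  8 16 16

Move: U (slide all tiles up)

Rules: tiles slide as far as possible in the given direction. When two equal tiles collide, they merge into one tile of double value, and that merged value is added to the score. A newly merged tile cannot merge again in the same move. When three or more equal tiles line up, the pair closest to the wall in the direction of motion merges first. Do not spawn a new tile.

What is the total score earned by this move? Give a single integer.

Slide up:
col 0: [0, 64, 16, 64] -> [64, 16, 64, 0]  score +0 (running 0)
col 1: [16, 4, 8, 8] -> [16, 4, 16, 0]  score +16 (running 16)
col 2: [0, 64, 16, 16] -> [64, 32, 0, 0]  score +32 (running 48)
col 3: [2, 2, 32, 16] -> [4, 32, 16, 0]  score +4 (running 52)
Board after move:
64 16 64  4
16  4 32 32
64 16  0 16
 0  0  0  0

Answer: 52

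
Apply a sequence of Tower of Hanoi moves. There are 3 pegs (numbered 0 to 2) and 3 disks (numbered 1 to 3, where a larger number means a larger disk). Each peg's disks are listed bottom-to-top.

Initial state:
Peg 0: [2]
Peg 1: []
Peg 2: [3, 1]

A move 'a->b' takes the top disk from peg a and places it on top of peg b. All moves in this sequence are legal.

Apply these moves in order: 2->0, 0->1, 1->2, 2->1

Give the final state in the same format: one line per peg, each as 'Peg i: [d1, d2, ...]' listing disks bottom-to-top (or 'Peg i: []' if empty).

Answer: Peg 0: [2]
Peg 1: [1]
Peg 2: [3]

Derivation:
After move 1 (2->0):
Peg 0: [2, 1]
Peg 1: []
Peg 2: [3]

After move 2 (0->1):
Peg 0: [2]
Peg 1: [1]
Peg 2: [3]

After move 3 (1->2):
Peg 0: [2]
Peg 1: []
Peg 2: [3, 1]

After move 4 (2->1):
Peg 0: [2]
Peg 1: [1]
Peg 2: [3]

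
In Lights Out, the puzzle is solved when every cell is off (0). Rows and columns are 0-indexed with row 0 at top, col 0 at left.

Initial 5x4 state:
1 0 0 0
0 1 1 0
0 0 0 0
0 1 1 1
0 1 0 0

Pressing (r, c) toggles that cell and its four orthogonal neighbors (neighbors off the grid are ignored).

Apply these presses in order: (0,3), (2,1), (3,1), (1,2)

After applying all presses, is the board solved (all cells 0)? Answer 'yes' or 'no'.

After press 1 at (0,3):
1 0 1 1
0 1 1 1
0 0 0 0
0 1 1 1
0 1 0 0

After press 2 at (2,1):
1 0 1 1
0 0 1 1
1 1 1 0
0 0 1 1
0 1 0 0

After press 3 at (3,1):
1 0 1 1
0 0 1 1
1 0 1 0
1 1 0 1
0 0 0 0

After press 4 at (1,2):
1 0 0 1
0 1 0 0
1 0 0 0
1 1 0 1
0 0 0 0

Lights still on: 7

Answer: no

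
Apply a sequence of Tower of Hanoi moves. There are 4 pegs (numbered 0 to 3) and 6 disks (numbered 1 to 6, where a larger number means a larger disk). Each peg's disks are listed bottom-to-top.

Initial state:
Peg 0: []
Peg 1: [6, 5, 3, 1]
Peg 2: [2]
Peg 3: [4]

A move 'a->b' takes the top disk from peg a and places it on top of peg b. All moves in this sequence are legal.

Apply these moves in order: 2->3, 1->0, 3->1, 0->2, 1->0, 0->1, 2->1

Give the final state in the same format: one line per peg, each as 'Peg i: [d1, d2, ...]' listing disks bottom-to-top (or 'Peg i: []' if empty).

After move 1 (2->3):
Peg 0: []
Peg 1: [6, 5, 3, 1]
Peg 2: []
Peg 3: [4, 2]

After move 2 (1->0):
Peg 0: [1]
Peg 1: [6, 5, 3]
Peg 2: []
Peg 3: [4, 2]

After move 3 (3->1):
Peg 0: [1]
Peg 1: [6, 5, 3, 2]
Peg 2: []
Peg 3: [4]

After move 4 (0->2):
Peg 0: []
Peg 1: [6, 5, 3, 2]
Peg 2: [1]
Peg 3: [4]

After move 5 (1->0):
Peg 0: [2]
Peg 1: [6, 5, 3]
Peg 2: [1]
Peg 3: [4]

After move 6 (0->1):
Peg 0: []
Peg 1: [6, 5, 3, 2]
Peg 2: [1]
Peg 3: [4]

After move 7 (2->1):
Peg 0: []
Peg 1: [6, 5, 3, 2, 1]
Peg 2: []
Peg 3: [4]

Answer: Peg 0: []
Peg 1: [6, 5, 3, 2, 1]
Peg 2: []
Peg 3: [4]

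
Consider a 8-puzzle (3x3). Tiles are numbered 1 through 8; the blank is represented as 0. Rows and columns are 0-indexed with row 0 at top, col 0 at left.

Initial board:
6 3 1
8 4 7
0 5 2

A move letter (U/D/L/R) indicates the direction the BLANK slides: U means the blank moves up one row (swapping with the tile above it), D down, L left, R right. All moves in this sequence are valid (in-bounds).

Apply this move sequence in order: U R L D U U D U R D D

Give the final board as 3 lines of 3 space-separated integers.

After move 1 (U):
6 3 1
0 4 7
8 5 2

After move 2 (R):
6 3 1
4 0 7
8 5 2

After move 3 (L):
6 3 1
0 4 7
8 5 2

After move 4 (D):
6 3 1
8 4 7
0 5 2

After move 5 (U):
6 3 1
0 4 7
8 5 2

After move 6 (U):
0 3 1
6 4 7
8 5 2

After move 7 (D):
6 3 1
0 4 7
8 5 2

After move 8 (U):
0 3 1
6 4 7
8 5 2

After move 9 (R):
3 0 1
6 4 7
8 5 2

After move 10 (D):
3 4 1
6 0 7
8 5 2

After move 11 (D):
3 4 1
6 5 7
8 0 2

Answer: 3 4 1
6 5 7
8 0 2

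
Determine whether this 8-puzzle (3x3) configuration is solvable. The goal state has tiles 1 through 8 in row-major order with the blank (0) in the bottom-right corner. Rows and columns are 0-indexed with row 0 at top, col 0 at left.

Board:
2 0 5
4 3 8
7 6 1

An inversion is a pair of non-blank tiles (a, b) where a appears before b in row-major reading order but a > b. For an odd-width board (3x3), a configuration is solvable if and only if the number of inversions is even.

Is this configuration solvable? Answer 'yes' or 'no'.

Inversions (pairs i<j in row-major order where tile[i] > tile[j] > 0): 13
13 is odd, so the puzzle is not solvable.

Answer: no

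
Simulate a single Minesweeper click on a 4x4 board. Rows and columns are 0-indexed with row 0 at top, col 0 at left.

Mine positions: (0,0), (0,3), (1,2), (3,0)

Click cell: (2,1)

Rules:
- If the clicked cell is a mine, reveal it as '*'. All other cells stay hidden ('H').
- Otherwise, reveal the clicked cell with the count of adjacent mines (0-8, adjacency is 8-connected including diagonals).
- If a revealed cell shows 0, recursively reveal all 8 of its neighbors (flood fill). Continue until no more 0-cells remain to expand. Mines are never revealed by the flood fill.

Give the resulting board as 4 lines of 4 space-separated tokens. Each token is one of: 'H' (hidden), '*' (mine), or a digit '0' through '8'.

H H H H
H H H H
H 2 H H
H H H H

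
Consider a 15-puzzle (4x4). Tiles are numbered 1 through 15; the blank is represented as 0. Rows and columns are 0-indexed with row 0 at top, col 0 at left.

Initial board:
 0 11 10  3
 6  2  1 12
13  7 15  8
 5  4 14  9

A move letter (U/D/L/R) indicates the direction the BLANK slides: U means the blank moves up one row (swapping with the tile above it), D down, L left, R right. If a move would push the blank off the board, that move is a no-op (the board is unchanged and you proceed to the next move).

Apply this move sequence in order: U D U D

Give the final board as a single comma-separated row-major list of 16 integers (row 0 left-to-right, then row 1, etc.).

Answer: 6, 11, 10, 3, 0, 2, 1, 12, 13, 7, 15, 8, 5, 4, 14, 9

Derivation:
After move 1 (U):
 0 11 10  3
 6  2  1 12
13  7 15  8
 5  4 14  9

After move 2 (D):
 6 11 10  3
 0  2  1 12
13  7 15  8
 5  4 14  9

After move 3 (U):
 0 11 10  3
 6  2  1 12
13  7 15  8
 5  4 14  9

After move 4 (D):
 6 11 10  3
 0  2  1 12
13  7 15  8
 5  4 14  9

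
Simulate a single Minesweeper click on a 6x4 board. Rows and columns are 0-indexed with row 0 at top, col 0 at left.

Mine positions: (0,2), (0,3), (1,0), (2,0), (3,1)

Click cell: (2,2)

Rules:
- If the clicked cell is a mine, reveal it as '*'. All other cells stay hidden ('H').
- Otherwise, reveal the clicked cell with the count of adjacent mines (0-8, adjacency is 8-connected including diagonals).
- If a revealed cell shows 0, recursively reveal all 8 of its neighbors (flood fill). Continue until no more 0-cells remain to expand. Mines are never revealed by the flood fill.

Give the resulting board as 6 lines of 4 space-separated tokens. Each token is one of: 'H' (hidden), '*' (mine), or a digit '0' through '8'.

H H H H
H H H H
H H 1 H
H H H H
H H H H
H H H H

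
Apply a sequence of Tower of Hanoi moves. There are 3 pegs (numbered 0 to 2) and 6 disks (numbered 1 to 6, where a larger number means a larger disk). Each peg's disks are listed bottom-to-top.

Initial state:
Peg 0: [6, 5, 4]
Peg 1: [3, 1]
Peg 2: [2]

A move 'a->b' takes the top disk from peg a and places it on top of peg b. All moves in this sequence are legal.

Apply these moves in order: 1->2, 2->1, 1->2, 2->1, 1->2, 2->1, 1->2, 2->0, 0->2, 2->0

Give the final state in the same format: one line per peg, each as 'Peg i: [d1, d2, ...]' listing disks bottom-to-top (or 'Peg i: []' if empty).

Answer: Peg 0: [6, 5, 4, 1]
Peg 1: [3]
Peg 2: [2]

Derivation:
After move 1 (1->2):
Peg 0: [6, 5, 4]
Peg 1: [3]
Peg 2: [2, 1]

After move 2 (2->1):
Peg 0: [6, 5, 4]
Peg 1: [3, 1]
Peg 2: [2]

After move 3 (1->2):
Peg 0: [6, 5, 4]
Peg 1: [3]
Peg 2: [2, 1]

After move 4 (2->1):
Peg 0: [6, 5, 4]
Peg 1: [3, 1]
Peg 2: [2]

After move 5 (1->2):
Peg 0: [6, 5, 4]
Peg 1: [3]
Peg 2: [2, 1]

After move 6 (2->1):
Peg 0: [6, 5, 4]
Peg 1: [3, 1]
Peg 2: [2]

After move 7 (1->2):
Peg 0: [6, 5, 4]
Peg 1: [3]
Peg 2: [2, 1]

After move 8 (2->0):
Peg 0: [6, 5, 4, 1]
Peg 1: [3]
Peg 2: [2]

After move 9 (0->2):
Peg 0: [6, 5, 4]
Peg 1: [3]
Peg 2: [2, 1]

After move 10 (2->0):
Peg 0: [6, 5, 4, 1]
Peg 1: [3]
Peg 2: [2]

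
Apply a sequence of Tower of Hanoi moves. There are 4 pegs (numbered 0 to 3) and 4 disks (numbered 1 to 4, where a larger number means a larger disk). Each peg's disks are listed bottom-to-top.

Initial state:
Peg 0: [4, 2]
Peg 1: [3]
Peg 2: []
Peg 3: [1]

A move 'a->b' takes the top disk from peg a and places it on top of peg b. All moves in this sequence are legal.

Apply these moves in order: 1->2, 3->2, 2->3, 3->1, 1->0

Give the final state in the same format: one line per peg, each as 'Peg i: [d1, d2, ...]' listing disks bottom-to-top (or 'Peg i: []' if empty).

After move 1 (1->2):
Peg 0: [4, 2]
Peg 1: []
Peg 2: [3]
Peg 3: [1]

After move 2 (3->2):
Peg 0: [4, 2]
Peg 1: []
Peg 2: [3, 1]
Peg 3: []

After move 3 (2->3):
Peg 0: [4, 2]
Peg 1: []
Peg 2: [3]
Peg 3: [1]

After move 4 (3->1):
Peg 0: [4, 2]
Peg 1: [1]
Peg 2: [3]
Peg 3: []

After move 5 (1->0):
Peg 0: [4, 2, 1]
Peg 1: []
Peg 2: [3]
Peg 3: []

Answer: Peg 0: [4, 2, 1]
Peg 1: []
Peg 2: [3]
Peg 3: []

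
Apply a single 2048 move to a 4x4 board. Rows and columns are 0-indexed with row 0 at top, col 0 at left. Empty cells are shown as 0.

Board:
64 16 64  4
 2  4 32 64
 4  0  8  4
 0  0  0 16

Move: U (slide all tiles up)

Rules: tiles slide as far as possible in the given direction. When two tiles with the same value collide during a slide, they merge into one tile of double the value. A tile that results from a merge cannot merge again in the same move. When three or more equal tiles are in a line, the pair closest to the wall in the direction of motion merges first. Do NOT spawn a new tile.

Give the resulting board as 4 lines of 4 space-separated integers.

Slide up:
col 0: [64, 2, 4, 0] -> [64, 2, 4, 0]
col 1: [16, 4, 0, 0] -> [16, 4, 0, 0]
col 2: [64, 32, 8, 0] -> [64, 32, 8, 0]
col 3: [4, 64, 4, 16] -> [4, 64, 4, 16]

Answer: 64 16 64  4
 2  4 32 64
 4  0  8  4
 0  0  0 16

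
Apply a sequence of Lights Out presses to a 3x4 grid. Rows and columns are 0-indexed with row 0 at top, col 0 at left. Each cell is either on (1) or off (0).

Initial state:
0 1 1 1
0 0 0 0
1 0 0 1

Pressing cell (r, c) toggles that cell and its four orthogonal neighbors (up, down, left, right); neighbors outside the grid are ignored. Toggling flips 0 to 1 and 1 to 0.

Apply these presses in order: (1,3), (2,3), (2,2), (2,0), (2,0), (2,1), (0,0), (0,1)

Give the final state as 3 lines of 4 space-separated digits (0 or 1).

Answer: 0 1 0 0
1 0 0 0
0 0 1 0

Derivation:
After press 1 at (1,3):
0 1 1 0
0 0 1 1
1 0 0 0

After press 2 at (2,3):
0 1 1 0
0 0 1 0
1 0 1 1

After press 3 at (2,2):
0 1 1 0
0 0 0 0
1 1 0 0

After press 4 at (2,0):
0 1 1 0
1 0 0 0
0 0 0 0

After press 5 at (2,0):
0 1 1 0
0 0 0 0
1 1 0 0

After press 6 at (2,1):
0 1 1 0
0 1 0 0
0 0 1 0

After press 7 at (0,0):
1 0 1 0
1 1 0 0
0 0 1 0

After press 8 at (0,1):
0 1 0 0
1 0 0 0
0 0 1 0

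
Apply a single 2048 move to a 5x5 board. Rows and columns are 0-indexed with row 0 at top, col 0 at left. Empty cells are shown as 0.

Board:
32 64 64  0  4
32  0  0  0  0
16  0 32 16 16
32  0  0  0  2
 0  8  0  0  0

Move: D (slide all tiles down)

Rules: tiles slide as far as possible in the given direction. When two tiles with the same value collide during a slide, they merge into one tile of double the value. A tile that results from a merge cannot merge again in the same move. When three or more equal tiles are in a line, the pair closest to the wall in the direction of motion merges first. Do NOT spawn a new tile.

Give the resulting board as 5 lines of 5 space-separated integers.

Answer:  0  0  0  0  0
 0  0  0  0  0
64  0  0  0  4
16 64 64  0 16
32  8 32 16  2

Derivation:
Slide down:
col 0: [32, 32, 16, 32, 0] -> [0, 0, 64, 16, 32]
col 1: [64, 0, 0, 0, 8] -> [0, 0, 0, 64, 8]
col 2: [64, 0, 32, 0, 0] -> [0, 0, 0, 64, 32]
col 3: [0, 0, 16, 0, 0] -> [0, 0, 0, 0, 16]
col 4: [4, 0, 16, 2, 0] -> [0, 0, 4, 16, 2]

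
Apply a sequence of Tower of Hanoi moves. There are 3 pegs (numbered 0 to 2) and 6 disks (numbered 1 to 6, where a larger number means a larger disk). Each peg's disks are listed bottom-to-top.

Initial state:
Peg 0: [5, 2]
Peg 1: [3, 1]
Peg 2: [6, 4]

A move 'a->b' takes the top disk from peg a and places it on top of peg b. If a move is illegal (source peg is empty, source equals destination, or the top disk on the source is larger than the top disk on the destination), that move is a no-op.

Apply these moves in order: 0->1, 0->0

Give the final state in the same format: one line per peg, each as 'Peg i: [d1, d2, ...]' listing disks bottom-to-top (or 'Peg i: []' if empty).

Answer: Peg 0: [5, 2]
Peg 1: [3, 1]
Peg 2: [6, 4]

Derivation:
After move 1 (0->1):
Peg 0: [5, 2]
Peg 1: [3, 1]
Peg 2: [6, 4]

After move 2 (0->0):
Peg 0: [5, 2]
Peg 1: [3, 1]
Peg 2: [6, 4]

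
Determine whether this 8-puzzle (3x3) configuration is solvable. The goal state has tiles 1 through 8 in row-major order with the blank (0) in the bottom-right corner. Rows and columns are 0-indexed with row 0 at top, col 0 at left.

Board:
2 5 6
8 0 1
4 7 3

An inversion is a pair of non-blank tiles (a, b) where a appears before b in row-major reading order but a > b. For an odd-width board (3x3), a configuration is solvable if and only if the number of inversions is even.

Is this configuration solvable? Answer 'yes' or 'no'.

Answer: no

Derivation:
Inversions (pairs i<j in row-major order where tile[i] > tile[j] > 0): 13
13 is odd, so the puzzle is not solvable.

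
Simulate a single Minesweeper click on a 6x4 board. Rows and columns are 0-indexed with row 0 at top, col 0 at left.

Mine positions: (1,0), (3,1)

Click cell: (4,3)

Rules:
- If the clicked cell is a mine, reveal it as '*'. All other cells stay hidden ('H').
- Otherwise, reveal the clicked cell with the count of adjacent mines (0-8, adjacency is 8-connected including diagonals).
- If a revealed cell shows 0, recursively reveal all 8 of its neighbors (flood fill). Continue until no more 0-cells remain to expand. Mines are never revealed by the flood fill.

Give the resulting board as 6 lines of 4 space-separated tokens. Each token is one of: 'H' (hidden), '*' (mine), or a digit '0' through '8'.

H 1 0 0
H 1 0 0
H 2 1 0
H H 1 0
1 1 1 0
0 0 0 0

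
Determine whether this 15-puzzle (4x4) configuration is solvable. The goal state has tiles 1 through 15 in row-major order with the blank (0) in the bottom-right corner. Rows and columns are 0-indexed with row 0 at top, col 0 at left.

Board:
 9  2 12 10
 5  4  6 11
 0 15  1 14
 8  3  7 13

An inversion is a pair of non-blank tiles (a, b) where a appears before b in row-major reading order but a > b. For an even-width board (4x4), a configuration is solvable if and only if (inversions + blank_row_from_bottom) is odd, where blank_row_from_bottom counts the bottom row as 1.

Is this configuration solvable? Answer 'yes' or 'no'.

Answer: no

Derivation:
Inversions: 48
Blank is in row 2 (0-indexed from top), which is row 2 counting from the bottom (bottom = 1).
48 + 2 = 50, which is even, so the puzzle is not solvable.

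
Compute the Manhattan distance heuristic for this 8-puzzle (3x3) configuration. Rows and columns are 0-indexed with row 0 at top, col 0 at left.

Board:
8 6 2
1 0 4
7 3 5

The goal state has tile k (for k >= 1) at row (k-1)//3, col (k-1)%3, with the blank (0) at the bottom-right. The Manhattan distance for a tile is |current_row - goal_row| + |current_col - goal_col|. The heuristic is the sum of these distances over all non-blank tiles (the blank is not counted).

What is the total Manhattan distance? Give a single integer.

Answer: 14

Derivation:
Tile 8: at (0,0), goal (2,1), distance |0-2|+|0-1| = 3
Tile 6: at (0,1), goal (1,2), distance |0-1|+|1-2| = 2
Tile 2: at (0,2), goal (0,1), distance |0-0|+|2-1| = 1
Tile 1: at (1,0), goal (0,0), distance |1-0|+|0-0| = 1
Tile 4: at (1,2), goal (1,0), distance |1-1|+|2-0| = 2
Tile 7: at (2,0), goal (2,0), distance |2-2|+|0-0| = 0
Tile 3: at (2,1), goal (0,2), distance |2-0|+|1-2| = 3
Tile 5: at (2,2), goal (1,1), distance |2-1|+|2-1| = 2
Sum: 3 + 2 + 1 + 1 + 2 + 0 + 3 + 2 = 14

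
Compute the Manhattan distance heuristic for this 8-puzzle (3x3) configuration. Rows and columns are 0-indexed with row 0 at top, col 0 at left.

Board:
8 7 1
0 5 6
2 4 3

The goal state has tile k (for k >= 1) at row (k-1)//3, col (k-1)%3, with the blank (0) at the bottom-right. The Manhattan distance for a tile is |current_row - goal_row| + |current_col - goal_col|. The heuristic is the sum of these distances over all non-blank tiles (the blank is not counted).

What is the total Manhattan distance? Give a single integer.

Answer: 15

Derivation:
Tile 8: at (0,0), goal (2,1), distance |0-2|+|0-1| = 3
Tile 7: at (0,1), goal (2,0), distance |0-2|+|1-0| = 3
Tile 1: at (0,2), goal (0,0), distance |0-0|+|2-0| = 2
Tile 5: at (1,1), goal (1,1), distance |1-1|+|1-1| = 0
Tile 6: at (1,2), goal (1,2), distance |1-1|+|2-2| = 0
Tile 2: at (2,0), goal (0,1), distance |2-0|+|0-1| = 3
Tile 4: at (2,1), goal (1,0), distance |2-1|+|1-0| = 2
Tile 3: at (2,2), goal (0,2), distance |2-0|+|2-2| = 2
Sum: 3 + 3 + 2 + 0 + 0 + 3 + 2 + 2 = 15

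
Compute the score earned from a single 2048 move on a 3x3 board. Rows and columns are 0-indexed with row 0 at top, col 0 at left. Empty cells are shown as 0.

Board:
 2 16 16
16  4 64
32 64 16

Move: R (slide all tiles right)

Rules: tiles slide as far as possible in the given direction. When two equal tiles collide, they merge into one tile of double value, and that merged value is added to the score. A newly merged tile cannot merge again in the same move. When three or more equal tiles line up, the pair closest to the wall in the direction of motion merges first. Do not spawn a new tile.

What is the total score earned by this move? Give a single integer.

Answer: 32

Derivation:
Slide right:
row 0: [2, 16, 16] -> [0, 2, 32]  score +32 (running 32)
row 1: [16, 4, 64] -> [16, 4, 64]  score +0 (running 32)
row 2: [32, 64, 16] -> [32, 64, 16]  score +0 (running 32)
Board after move:
 0  2 32
16  4 64
32 64 16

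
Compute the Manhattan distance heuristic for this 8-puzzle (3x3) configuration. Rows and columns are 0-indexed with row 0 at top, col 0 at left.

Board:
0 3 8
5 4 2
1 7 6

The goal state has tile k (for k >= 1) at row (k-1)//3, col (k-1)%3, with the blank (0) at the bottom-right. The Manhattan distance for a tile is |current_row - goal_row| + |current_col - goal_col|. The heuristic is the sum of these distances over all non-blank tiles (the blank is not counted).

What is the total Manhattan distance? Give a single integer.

Tile 3: at (0,1), goal (0,2), distance |0-0|+|1-2| = 1
Tile 8: at (0,2), goal (2,1), distance |0-2|+|2-1| = 3
Tile 5: at (1,0), goal (1,1), distance |1-1|+|0-1| = 1
Tile 4: at (1,1), goal (1,0), distance |1-1|+|1-0| = 1
Tile 2: at (1,2), goal (0,1), distance |1-0|+|2-1| = 2
Tile 1: at (2,0), goal (0,0), distance |2-0|+|0-0| = 2
Tile 7: at (2,1), goal (2,0), distance |2-2|+|1-0| = 1
Tile 6: at (2,2), goal (1,2), distance |2-1|+|2-2| = 1
Sum: 1 + 3 + 1 + 1 + 2 + 2 + 1 + 1 = 12

Answer: 12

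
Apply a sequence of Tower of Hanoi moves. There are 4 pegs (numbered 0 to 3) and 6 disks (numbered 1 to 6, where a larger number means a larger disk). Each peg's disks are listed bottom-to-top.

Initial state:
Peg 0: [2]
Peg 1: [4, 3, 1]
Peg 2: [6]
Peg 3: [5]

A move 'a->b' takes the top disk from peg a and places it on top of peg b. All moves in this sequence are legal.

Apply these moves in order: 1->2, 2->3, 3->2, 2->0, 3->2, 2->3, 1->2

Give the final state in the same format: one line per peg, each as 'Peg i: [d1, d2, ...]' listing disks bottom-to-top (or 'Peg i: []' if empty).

After move 1 (1->2):
Peg 0: [2]
Peg 1: [4, 3]
Peg 2: [6, 1]
Peg 3: [5]

After move 2 (2->3):
Peg 0: [2]
Peg 1: [4, 3]
Peg 2: [6]
Peg 3: [5, 1]

After move 3 (3->2):
Peg 0: [2]
Peg 1: [4, 3]
Peg 2: [6, 1]
Peg 3: [5]

After move 4 (2->0):
Peg 0: [2, 1]
Peg 1: [4, 3]
Peg 2: [6]
Peg 3: [5]

After move 5 (3->2):
Peg 0: [2, 1]
Peg 1: [4, 3]
Peg 2: [6, 5]
Peg 3: []

After move 6 (2->3):
Peg 0: [2, 1]
Peg 1: [4, 3]
Peg 2: [6]
Peg 3: [5]

After move 7 (1->2):
Peg 0: [2, 1]
Peg 1: [4]
Peg 2: [6, 3]
Peg 3: [5]

Answer: Peg 0: [2, 1]
Peg 1: [4]
Peg 2: [6, 3]
Peg 3: [5]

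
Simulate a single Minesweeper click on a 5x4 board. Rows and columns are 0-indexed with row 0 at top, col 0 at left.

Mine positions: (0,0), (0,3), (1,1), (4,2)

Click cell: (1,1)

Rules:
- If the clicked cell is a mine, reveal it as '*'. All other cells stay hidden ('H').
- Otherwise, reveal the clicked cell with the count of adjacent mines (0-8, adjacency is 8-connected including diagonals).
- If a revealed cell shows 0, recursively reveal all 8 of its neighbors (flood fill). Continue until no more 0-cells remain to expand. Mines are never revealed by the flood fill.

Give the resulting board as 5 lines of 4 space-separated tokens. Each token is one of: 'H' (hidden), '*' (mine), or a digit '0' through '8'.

H H H H
H * H H
H H H H
H H H H
H H H H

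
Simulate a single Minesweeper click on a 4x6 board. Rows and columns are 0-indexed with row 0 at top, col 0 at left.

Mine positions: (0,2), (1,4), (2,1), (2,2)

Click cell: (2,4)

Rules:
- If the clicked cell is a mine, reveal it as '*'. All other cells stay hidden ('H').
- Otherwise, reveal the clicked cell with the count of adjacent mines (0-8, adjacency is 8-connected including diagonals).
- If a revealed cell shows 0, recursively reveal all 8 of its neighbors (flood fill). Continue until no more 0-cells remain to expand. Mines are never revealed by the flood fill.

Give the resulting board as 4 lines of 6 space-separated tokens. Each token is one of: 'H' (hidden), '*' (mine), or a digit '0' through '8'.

H H H H H H
H H H H H H
H H H H 1 H
H H H H H H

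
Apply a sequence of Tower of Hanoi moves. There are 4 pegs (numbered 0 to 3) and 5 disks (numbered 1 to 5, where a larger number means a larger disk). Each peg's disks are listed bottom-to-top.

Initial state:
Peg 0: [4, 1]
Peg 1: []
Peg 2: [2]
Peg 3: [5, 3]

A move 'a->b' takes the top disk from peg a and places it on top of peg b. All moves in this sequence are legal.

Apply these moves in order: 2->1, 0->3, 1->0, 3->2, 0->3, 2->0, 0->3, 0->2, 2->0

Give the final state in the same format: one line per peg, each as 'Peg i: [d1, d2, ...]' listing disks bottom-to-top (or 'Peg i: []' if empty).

Answer: Peg 0: [4]
Peg 1: []
Peg 2: []
Peg 3: [5, 3, 2, 1]

Derivation:
After move 1 (2->1):
Peg 0: [4, 1]
Peg 1: [2]
Peg 2: []
Peg 3: [5, 3]

After move 2 (0->3):
Peg 0: [4]
Peg 1: [2]
Peg 2: []
Peg 3: [5, 3, 1]

After move 3 (1->0):
Peg 0: [4, 2]
Peg 1: []
Peg 2: []
Peg 3: [5, 3, 1]

After move 4 (3->2):
Peg 0: [4, 2]
Peg 1: []
Peg 2: [1]
Peg 3: [5, 3]

After move 5 (0->3):
Peg 0: [4]
Peg 1: []
Peg 2: [1]
Peg 3: [5, 3, 2]

After move 6 (2->0):
Peg 0: [4, 1]
Peg 1: []
Peg 2: []
Peg 3: [5, 3, 2]

After move 7 (0->3):
Peg 0: [4]
Peg 1: []
Peg 2: []
Peg 3: [5, 3, 2, 1]

After move 8 (0->2):
Peg 0: []
Peg 1: []
Peg 2: [4]
Peg 3: [5, 3, 2, 1]

After move 9 (2->0):
Peg 0: [4]
Peg 1: []
Peg 2: []
Peg 3: [5, 3, 2, 1]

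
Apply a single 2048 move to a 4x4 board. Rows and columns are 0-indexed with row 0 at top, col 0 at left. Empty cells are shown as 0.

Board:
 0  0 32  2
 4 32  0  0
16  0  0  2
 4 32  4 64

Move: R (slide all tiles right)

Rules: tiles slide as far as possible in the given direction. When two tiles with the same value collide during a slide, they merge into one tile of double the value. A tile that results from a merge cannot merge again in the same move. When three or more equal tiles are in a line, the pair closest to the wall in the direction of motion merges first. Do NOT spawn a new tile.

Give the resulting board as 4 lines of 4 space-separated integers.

Slide right:
row 0: [0, 0, 32, 2] -> [0, 0, 32, 2]
row 1: [4, 32, 0, 0] -> [0, 0, 4, 32]
row 2: [16, 0, 0, 2] -> [0, 0, 16, 2]
row 3: [4, 32, 4, 64] -> [4, 32, 4, 64]

Answer:  0  0 32  2
 0  0  4 32
 0  0 16  2
 4 32  4 64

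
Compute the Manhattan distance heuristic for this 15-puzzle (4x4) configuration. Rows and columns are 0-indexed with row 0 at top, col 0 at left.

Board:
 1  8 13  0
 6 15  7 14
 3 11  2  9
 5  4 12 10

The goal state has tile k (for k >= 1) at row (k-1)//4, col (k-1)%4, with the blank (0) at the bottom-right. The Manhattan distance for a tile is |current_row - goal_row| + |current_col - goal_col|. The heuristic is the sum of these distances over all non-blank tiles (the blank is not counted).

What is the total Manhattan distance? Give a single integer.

Answer: 39

Derivation:
Tile 1: (0,0)->(0,0) = 0
Tile 8: (0,1)->(1,3) = 3
Tile 13: (0,2)->(3,0) = 5
Tile 6: (1,0)->(1,1) = 1
Tile 15: (1,1)->(3,2) = 3
Tile 7: (1,2)->(1,2) = 0
Tile 14: (1,3)->(3,1) = 4
Tile 3: (2,0)->(0,2) = 4
Tile 11: (2,1)->(2,2) = 1
Tile 2: (2,2)->(0,1) = 3
Tile 9: (2,3)->(2,0) = 3
Tile 5: (3,0)->(1,0) = 2
Tile 4: (3,1)->(0,3) = 5
Tile 12: (3,2)->(2,3) = 2
Tile 10: (3,3)->(2,1) = 3
Sum: 0 + 3 + 5 + 1 + 3 + 0 + 4 + 4 + 1 + 3 + 3 + 2 + 5 + 2 + 3 = 39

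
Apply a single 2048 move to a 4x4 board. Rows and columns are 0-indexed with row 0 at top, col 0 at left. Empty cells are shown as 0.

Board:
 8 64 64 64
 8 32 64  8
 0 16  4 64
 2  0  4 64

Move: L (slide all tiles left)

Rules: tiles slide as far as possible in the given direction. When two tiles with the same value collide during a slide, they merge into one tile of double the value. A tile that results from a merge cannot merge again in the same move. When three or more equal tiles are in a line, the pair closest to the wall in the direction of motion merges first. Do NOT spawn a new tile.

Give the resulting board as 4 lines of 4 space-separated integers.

Slide left:
row 0: [8, 64, 64, 64] -> [8, 128, 64, 0]
row 1: [8, 32, 64, 8] -> [8, 32, 64, 8]
row 2: [0, 16, 4, 64] -> [16, 4, 64, 0]
row 3: [2, 0, 4, 64] -> [2, 4, 64, 0]

Answer:   8 128  64   0
  8  32  64   8
 16   4  64   0
  2   4  64   0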